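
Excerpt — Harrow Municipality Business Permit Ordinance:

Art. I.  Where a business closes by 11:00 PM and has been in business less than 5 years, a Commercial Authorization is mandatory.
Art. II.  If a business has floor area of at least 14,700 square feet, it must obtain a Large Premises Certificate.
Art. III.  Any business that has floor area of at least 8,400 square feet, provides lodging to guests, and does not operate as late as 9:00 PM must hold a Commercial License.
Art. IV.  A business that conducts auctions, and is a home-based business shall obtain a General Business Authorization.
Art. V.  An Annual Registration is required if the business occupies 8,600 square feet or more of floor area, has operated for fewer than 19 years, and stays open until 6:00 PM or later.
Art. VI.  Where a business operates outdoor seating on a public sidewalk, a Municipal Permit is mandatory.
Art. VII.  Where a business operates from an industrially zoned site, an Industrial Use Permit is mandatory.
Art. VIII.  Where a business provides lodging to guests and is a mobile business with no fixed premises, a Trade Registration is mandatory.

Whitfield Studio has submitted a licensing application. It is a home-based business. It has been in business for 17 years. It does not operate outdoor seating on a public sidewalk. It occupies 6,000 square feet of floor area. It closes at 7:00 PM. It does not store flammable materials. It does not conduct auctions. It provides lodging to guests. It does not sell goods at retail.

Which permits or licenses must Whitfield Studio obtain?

None

Art. I. closes 7:00 PM, at/before 11:00 PM; years in business 17 ≥ 5 → Commercial Authorization not required.
Art. II. floor area 6,000 square feet < 14,700 square feet → Large Premises Certificate not required.
Art. III. floor area 6,000 square feet < 8,400 square feet; provides lodging to guests; closes 7:00 PM, at/before 9:00 PM → Commercial License not required.
Art. IV. does not conduct auctions; is a home-based business → General Business Authorization not required.
Art. V. floor area 6,000 square feet < 8,600 square feet; years in business 17 < 19; closes 7:00 PM, after 6:00 PM → Annual Registration not required.
Art. VI. does not operate outdoor seating on a public sidewalk → Municipal Permit not required.
Art. VII. is a home-based business (not: operates from an industrially zoned site) → Industrial Use Permit not required.
Art. VIII. provides lodging to guests; is a home-based business (not: is a mobile business with no fixed premises) → Trade Registration not required.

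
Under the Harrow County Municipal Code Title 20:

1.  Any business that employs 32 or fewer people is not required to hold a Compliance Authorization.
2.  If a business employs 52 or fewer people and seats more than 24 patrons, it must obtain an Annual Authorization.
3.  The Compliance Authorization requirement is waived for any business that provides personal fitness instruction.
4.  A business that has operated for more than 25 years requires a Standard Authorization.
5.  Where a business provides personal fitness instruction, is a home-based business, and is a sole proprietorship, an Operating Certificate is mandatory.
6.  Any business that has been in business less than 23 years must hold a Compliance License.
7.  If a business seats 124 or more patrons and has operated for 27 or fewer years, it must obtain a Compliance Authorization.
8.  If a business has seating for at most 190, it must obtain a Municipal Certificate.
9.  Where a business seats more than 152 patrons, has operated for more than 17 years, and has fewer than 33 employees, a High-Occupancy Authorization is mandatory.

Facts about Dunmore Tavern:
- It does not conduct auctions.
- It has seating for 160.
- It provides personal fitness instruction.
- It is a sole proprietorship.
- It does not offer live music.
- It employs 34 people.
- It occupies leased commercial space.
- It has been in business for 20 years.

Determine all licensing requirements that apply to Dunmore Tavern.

1. employees 34 > 32 → Compliance Authorization exemption does not apply.
2. employees 34 ≤ 52; seating 160 > 24 → Annual Authorization required.
3. provides personal fitness instruction → exempt from Compliance Authorization.
4. years in business 20 ≤ 25 → Standard Authorization not required.
5. provides personal fitness instruction; occupies leased commercial space (not: is a home-based business); is a sole proprietorship → Operating Certificate not required.
6. years in business 20 < 23 → Compliance License required.
7. seating 160 ≥ 124; years in business 20 ≤ 27 → Compliance Authorization required.
8. seating 160 ≤ 190 → Municipal Certificate required.
9. seating 160 > 152; years in business 20 > 17; employees 34 ≥ 33 → High-Occupancy Authorization not required.

Annual Authorization, Compliance License, Municipal Certificate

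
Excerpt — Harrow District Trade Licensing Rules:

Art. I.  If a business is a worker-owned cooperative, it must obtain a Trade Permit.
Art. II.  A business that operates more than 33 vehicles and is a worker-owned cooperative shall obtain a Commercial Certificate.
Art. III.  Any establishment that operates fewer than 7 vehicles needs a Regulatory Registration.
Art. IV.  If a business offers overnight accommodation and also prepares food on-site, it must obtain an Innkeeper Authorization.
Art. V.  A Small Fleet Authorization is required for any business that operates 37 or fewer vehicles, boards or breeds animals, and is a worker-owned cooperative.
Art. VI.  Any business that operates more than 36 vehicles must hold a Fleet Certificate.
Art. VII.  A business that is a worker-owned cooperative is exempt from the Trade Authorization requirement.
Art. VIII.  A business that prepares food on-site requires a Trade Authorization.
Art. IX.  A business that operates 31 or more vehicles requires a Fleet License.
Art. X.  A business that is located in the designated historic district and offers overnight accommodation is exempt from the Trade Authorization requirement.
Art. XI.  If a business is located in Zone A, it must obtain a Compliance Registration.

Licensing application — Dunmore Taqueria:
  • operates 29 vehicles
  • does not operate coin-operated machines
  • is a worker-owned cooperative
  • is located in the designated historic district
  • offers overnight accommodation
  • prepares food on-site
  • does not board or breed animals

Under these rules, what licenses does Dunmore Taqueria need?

Innkeeper Authorization, Trade Permit

Art. I. is a worker-owned cooperative → Trade Permit required.
Art. II. vehicles 29 ≤ 33; is a worker-owned cooperative → Commercial Certificate not required.
Art. III. vehicles 29 ≥ 7 → Regulatory Registration not required.
Art. IV. offers overnight accommodation; prepares food on-site → Innkeeper Authorization required.
Art. V. vehicles 29 ≤ 37; does not board or breed animals; is a worker-owned cooperative → Small Fleet Authorization not required.
Art. VI. vehicles 29 ≤ 36 → Fleet Certificate not required.
Art. VII. is a worker-owned cooperative → exempt from Trade Authorization.
Art. VIII. prepares food on-site → Trade Authorization required.
Art. IX. vehicles 29 < 31 → Fleet License not required.
Art. X. is located in the designated historic district; offers overnight accommodation → exempt from Trade Authorization.
Art. XI. is located in the designated historic district (not: is located in Zone A) → Compliance Registration not required.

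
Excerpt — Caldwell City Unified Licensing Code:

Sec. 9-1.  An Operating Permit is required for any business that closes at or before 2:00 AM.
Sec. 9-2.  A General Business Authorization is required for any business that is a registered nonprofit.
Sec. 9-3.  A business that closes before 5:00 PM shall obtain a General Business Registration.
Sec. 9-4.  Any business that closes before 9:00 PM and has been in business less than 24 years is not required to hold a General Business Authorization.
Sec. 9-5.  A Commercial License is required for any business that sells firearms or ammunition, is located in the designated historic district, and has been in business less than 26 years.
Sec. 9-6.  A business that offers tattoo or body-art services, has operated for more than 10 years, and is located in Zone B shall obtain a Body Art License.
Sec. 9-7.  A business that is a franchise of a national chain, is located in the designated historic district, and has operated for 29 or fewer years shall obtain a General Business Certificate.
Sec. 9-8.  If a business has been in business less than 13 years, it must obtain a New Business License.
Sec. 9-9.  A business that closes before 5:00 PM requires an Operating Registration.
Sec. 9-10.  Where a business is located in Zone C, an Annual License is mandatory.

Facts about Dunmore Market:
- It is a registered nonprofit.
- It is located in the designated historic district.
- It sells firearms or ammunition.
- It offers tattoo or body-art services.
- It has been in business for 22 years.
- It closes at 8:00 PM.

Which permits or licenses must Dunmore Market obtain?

Sec. 9-1. closes 8:00 PM, at/before 2:00 AM → Operating Permit required.
Sec. 9-2. is a registered nonprofit → General Business Authorization required.
Sec. 9-3. closes 8:00 PM, after 5:00 PM → General Business Registration not required.
Sec. 9-4. closes 8:00 PM, at/before 9:00 PM; years in business 22 < 24 → exempt from General Business Authorization.
Sec. 9-5. sells firearms or ammunition; is located in the designated historic district; years in business 22 < 26 → Commercial License required.
Sec. 9-6. offers tattoo or body-art services; years in business 22 > 10; is located in the designated historic district (not: is located in Zone B) → Body Art License not required.
Sec. 9-7. is a registered nonprofit (not: is a franchise of a national chain); is located in the designated historic district; years in business 22 ≤ 29 → General Business Certificate not required.
Sec. 9-8. years in business 22 ≥ 13 → New Business License not required.
Sec. 9-9. closes 8:00 PM, after 5:00 PM → Operating Registration not required.
Sec. 9-10. is located in the designated historic district (not: is located in Zone C) → Annual License not required.

Commercial License, Operating Permit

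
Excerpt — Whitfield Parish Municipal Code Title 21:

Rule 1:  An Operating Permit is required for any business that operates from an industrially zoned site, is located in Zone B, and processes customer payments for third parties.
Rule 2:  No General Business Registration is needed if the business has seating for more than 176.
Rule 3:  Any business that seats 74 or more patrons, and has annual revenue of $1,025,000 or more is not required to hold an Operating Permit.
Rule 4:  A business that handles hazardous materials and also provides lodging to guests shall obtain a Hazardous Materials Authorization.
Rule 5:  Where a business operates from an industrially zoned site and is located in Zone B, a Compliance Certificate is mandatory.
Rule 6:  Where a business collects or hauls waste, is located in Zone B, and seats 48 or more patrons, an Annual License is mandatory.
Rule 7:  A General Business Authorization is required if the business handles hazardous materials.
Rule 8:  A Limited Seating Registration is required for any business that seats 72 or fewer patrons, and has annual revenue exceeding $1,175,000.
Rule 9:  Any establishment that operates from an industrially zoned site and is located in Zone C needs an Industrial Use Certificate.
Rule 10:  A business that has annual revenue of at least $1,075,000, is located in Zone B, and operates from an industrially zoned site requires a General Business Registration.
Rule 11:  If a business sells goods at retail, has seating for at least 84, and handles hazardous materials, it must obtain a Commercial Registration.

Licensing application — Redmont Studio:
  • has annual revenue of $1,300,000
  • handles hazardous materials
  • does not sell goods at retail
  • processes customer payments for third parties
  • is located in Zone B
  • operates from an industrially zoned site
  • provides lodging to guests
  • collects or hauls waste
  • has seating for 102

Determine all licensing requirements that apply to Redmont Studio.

Annual License, Compliance Certificate, General Business Authorization, General Business Registration, Hazardous Materials Authorization

Rule 1: operates from an industrially zoned site; is located in Zone B; processes customer payments for third parties → Operating Permit required.
Rule 2: seating 102 ≤ 176 → General Business Registration exemption does not apply.
Rule 3: seating 102 ≥ 74; revenue $1,300,000 ≥ $1,025,000 → exempt from Operating Permit.
Rule 4: handles hazardous materials; provides lodging to guests → Hazardous Materials Authorization required.
Rule 5: operates from an industrially zoned site; is located in Zone B → Compliance Certificate required.
Rule 6: collects or hauls waste; is located in Zone B; seating 102 ≥ 48 → Annual License required.
Rule 7: handles hazardous materials → General Business Authorization required.
Rule 8: seating 102 > 72; revenue $1,300,000 > $1,175,000 → Limited Seating Registration not required.
Rule 9: operates from an industrially zoned site; is located in Zone B (not: is located in Zone C) → Industrial Use Certificate not required.
Rule 10: revenue $1,300,000 ≥ $1,075,000; is located in Zone B; operates from an industrially zoned site → General Business Registration required.
Rule 11: does not sell goods at retail; seating 102 ≥ 84; handles hazardous materials → Commercial Registration not required.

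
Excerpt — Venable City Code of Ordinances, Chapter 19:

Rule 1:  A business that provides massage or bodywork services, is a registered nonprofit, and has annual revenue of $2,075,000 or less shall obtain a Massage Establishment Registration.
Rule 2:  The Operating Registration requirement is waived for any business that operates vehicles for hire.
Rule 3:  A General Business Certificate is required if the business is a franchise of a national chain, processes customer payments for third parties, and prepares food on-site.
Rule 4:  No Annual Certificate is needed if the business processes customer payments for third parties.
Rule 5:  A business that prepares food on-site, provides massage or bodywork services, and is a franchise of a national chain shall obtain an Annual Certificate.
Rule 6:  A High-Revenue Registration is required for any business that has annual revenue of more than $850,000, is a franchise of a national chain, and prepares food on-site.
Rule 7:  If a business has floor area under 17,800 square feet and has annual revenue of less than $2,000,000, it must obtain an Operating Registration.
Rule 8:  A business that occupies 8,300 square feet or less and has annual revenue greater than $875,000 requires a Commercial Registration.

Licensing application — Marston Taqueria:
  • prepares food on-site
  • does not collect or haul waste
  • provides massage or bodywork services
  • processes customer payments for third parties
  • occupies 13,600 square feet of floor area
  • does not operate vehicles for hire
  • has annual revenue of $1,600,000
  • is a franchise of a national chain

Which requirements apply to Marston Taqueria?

Rule 1: provides massage or bodywork services; is a franchise of a national chain (not: is a registered nonprofit); revenue $1,600,000 ≤ $2,075,000 → Massage Establishment Registration not required.
Rule 2: does not operate vehicles for hire → Operating Registration exemption does not apply.
Rule 3: is a franchise of a national chain; processes customer payments for third parties; prepares food on-site → General Business Certificate required.
Rule 4: processes customer payments for third parties → exempt from Annual Certificate.
Rule 5: prepares food on-site; provides massage or bodywork services; is a franchise of a national chain → Annual Certificate required.
Rule 6: revenue $1,600,000 > $850,000; is a franchise of a national chain; prepares food on-site → High-Revenue Registration required.
Rule 7: floor area 13,600 square feet < 17,800 square feet; revenue $1,600,000 < $2,000,000 → Operating Registration required.
Rule 8: floor area 13,600 square feet > 8,300 square feet; revenue $1,600,000 > $875,000 → Commercial Registration not required.

General Business Certificate, High-Revenue Registration, Operating Registration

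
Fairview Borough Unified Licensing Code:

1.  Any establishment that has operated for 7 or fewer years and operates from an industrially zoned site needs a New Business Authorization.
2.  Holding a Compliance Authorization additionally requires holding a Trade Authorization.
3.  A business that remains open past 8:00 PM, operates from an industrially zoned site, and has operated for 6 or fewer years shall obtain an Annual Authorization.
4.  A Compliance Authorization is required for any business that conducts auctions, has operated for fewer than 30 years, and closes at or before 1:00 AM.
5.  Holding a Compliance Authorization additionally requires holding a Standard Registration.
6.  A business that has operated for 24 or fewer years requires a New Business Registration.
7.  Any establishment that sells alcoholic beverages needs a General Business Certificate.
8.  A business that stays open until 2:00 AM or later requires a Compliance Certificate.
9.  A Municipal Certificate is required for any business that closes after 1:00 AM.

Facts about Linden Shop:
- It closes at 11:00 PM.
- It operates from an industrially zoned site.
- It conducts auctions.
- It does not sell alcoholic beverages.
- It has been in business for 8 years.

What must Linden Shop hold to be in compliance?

Compliance Authorization, New Business Registration, Standard Registration, Trade Authorization

1. years in business 8 > 7; operates from an industrially zoned site → New Business Authorization not required.
2. Compliance Authorization is required → Trade Authorization also required.
3. closes 11:00 PM, after 8:00 PM; operates from an industrially zoned site; years in business 8 > 6 → Annual Authorization not required.
4. conducts auctions; years in business 8 < 30; closes 11:00 PM, at/before 1:00 AM → Compliance Authorization required.
5. Compliance Authorization is required → Standard Registration also required.
6. years in business 8 ≤ 24 → New Business Registration required.
7. does not sell alcoholic beverages → General Business Certificate not required.
8. closes 11:00 PM, at/before 2:00 AM → Compliance Certificate not required.
9. closes 11:00 PM, at/before 1:00 AM → Municipal Certificate not required.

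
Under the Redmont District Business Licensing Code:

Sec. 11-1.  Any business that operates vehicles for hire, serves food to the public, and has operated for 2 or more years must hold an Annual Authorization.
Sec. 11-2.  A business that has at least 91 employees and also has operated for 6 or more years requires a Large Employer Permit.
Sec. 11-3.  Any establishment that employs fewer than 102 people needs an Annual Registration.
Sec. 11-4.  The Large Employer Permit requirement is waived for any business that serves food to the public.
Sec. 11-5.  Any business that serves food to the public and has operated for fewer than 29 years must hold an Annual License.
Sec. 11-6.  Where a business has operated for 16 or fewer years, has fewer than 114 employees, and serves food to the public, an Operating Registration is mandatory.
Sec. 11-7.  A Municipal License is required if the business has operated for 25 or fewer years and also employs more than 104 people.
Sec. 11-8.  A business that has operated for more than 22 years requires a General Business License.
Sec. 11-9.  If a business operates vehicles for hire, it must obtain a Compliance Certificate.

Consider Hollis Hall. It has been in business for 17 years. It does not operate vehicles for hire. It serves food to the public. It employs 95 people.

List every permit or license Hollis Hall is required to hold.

Annual License, Annual Registration

Sec. 11-1. does not operate vehicles for hire; serves food to the public; years in business 17 ≥ 2 → Annual Authorization not required.
Sec. 11-2. employees 95 ≥ 91; years in business 17 ≥ 6 → Large Employer Permit required.
Sec. 11-3. employees 95 < 102 → Annual Registration required.
Sec. 11-4. serves food to the public → exempt from Large Employer Permit.
Sec. 11-5. serves food to the public; years in business 17 < 29 → Annual License required.
Sec. 11-6. years in business 17 > 16; employees 95 < 114; serves food to the public → Operating Registration not required.
Sec. 11-7. years in business 17 ≤ 25; employees 95 ≤ 104 → Municipal License not required.
Sec. 11-8. years in business 17 ≤ 22 → General Business License not required.
Sec. 11-9. does not operate vehicles for hire → Compliance Certificate not required.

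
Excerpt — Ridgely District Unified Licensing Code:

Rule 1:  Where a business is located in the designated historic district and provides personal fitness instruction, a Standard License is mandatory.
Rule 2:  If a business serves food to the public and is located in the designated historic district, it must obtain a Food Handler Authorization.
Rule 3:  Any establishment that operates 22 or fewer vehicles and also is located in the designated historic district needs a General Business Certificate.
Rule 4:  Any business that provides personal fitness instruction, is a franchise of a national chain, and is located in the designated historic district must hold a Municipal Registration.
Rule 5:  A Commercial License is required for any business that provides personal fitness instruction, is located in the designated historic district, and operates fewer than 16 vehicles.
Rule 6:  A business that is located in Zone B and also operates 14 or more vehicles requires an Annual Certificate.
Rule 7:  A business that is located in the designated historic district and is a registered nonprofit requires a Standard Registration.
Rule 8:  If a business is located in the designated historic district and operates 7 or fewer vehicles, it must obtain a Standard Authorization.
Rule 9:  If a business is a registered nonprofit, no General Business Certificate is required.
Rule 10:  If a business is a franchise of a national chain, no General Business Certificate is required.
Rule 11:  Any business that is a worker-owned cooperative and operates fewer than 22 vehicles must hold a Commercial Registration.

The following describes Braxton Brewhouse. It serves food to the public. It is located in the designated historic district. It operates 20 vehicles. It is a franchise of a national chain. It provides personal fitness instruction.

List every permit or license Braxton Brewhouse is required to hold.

Food Handler Authorization, Municipal Registration, Standard License

Rule 1: is located in the designated historic district; provides personal fitness instruction → Standard License required.
Rule 2: serves food to the public; is located in the designated historic district → Food Handler Authorization required.
Rule 3: vehicles 20 ≤ 22; is located in the designated historic district → General Business Certificate required.
Rule 4: provides personal fitness instruction; is a franchise of a national chain; is located in the designated historic district → Municipal Registration required.
Rule 5: provides personal fitness instruction; is located in the designated historic district; vehicles 20 ≥ 16 → Commercial License not required.
Rule 6: is located in the designated historic district (not: is located in Zone B); vehicles 20 ≥ 14 → Annual Certificate not required.
Rule 7: is located in the designated historic district; is a franchise of a national chain (not: is a registered nonprofit) → Standard Registration not required.
Rule 8: is located in the designated historic district; vehicles 20 > 7 → Standard Authorization not required.
Rule 9: is a franchise of a national chain (not: is a registered nonprofit) → General Business Certificate exemption does not apply.
Rule 10: is a franchise of a national chain → exempt from General Business Certificate.
Rule 11: is a franchise of a national chain (not: is a worker-owned cooperative); vehicles 20 < 22 → Commercial Registration not required.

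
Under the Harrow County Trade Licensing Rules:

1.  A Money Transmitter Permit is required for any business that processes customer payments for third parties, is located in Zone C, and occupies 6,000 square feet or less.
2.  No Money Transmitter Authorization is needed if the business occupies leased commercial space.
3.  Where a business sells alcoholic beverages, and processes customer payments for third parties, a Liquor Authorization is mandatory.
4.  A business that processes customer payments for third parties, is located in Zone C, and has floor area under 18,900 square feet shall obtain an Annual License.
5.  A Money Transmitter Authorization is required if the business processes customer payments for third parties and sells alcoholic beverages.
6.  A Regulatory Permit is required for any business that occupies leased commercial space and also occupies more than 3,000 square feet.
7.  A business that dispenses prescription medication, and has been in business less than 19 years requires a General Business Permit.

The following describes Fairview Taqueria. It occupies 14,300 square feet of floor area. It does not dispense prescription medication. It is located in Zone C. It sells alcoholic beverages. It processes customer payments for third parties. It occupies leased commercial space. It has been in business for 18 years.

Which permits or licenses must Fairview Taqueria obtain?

1. processes customer payments for third parties; is located in Zone C; floor area 14,300 square feet > 6,000 square feet → Money Transmitter Permit not required.
2. occupies leased commercial space → exempt from Money Transmitter Authorization.
3. sells alcoholic beverages; processes customer payments for third parties → Liquor Authorization required.
4. processes customer payments for third parties; is located in Zone C; floor area 14,300 square feet < 18,900 square feet → Annual License required.
5. processes customer payments for third parties; sells alcoholic beverages → Money Transmitter Authorization required.
6. occupies leased commercial space; floor area 14,300 square feet > 3,000 square feet → Regulatory Permit required.
7. does not dispense prescription medication; years in business 18 < 19 → General Business Permit not required.

Annual License, Liquor Authorization, Regulatory Permit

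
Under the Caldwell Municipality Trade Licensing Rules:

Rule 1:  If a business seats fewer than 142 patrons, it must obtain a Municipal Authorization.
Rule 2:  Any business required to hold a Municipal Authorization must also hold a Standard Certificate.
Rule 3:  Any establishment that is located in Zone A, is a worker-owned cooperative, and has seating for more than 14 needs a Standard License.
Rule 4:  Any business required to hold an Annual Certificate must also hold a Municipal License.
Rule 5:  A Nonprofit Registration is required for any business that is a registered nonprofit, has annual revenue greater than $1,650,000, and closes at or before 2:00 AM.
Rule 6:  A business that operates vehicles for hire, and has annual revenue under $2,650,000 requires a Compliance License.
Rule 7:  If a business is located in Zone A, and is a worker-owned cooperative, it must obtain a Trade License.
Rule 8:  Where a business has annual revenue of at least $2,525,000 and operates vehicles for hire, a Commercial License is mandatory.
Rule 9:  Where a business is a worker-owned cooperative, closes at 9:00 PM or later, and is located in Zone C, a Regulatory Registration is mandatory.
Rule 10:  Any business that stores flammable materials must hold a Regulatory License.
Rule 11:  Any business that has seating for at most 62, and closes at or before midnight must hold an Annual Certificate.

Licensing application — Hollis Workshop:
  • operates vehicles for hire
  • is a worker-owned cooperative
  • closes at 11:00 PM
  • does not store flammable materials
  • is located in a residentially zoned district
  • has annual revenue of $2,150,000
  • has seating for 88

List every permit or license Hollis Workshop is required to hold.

Rule 1: seating 88 < 142 → Municipal Authorization required.
Rule 2: Municipal Authorization is required → Standard Certificate also required.
Rule 3: is located in a residentially zoned district (not: is located in Zone A); is a worker-owned cooperative; seating 88 > 14 → Standard License not required.
Rule 4: Annual Certificate is not required → no effect.
Rule 5: is a worker-owned cooperative (not: is a registered nonprofit); revenue $2,150,000 > $1,650,000; closes 11:00 PM, at/before 2:00 AM → Nonprofit Registration not required.
Rule 6: operates vehicles for hire; revenue $2,150,000 < $2,650,000 → Compliance License required.
Rule 7: is located in a residentially zoned district (not: is located in Zone A); is a worker-owned cooperative → Trade License not required.
Rule 8: revenue $2,150,000 < $2,525,000; operates vehicles for hire → Commercial License not required.
Rule 9: is a worker-owned cooperative; closes 11:00 PM, after 9:00 PM; is located in a residentially zoned district (not: is located in Zone C) → Regulatory Registration not required.
Rule 10: does not store flammable materials → Regulatory License not required.
Rule 11: seating 88 > 62; closes 11:00 PM, at/before midnight → Annual Certificate not required.

Compliance License, Municipal Authorization, Standard Certificate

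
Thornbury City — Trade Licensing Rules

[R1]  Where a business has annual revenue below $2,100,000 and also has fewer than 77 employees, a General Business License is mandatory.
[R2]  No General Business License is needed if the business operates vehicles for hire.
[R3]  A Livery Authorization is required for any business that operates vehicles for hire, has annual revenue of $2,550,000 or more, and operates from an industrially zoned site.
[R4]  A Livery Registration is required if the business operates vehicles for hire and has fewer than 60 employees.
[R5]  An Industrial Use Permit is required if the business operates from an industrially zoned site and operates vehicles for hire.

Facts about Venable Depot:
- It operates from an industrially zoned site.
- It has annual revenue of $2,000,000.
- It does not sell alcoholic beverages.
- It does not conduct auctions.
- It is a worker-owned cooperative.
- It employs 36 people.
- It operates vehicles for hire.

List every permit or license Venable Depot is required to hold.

Industrial Use Permit, Livery Registration

[R1] revenue $2,000,000 < $2,100,000; employees 36 < 77 → General Business License required.
[R2] operates vehicles for hire → exempt from General Business License.
[R3] operates vehicles for hire; revenue $2,000,000 < $2,550,000; operates from an industrially zoned site → Livery Authorization not required.
[R4] operates vehicles for hire; employees 36 < 60 → Livery Registration required.
[R5] operates from an industrially zoned site; operates vehicles for hire → Industrial Use Permit required.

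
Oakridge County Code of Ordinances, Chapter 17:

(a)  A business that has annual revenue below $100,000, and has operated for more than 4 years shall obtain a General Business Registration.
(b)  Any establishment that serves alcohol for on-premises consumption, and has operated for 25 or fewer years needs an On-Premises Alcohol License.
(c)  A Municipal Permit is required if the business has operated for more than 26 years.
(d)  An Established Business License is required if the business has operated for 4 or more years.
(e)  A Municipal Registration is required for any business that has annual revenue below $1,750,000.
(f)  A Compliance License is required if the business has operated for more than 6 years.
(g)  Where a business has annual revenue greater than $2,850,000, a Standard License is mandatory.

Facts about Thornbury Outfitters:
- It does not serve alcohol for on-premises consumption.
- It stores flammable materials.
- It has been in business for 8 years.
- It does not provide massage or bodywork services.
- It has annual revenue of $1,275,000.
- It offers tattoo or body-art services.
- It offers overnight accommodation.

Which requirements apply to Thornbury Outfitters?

Compliance License, Established Business License, Municipal Registration

(a) revenue $1,275,000 ≥ $100,000; years in business 8 > 4 → General Business Registration not required.
(b) does not serve alcohol for on-premises consumption; years in business 8 ≤ 25 → On-Premises Alcohol License not required.
(c) years in business 8 ≤ 26 → Municipal Permit not required.
(d) years in business 8 ≥ 4 → Established Business License required.
(e) revenue $1,275,000 < $1,750,000 → Municipal Registration required.
(f) years in business 8 > 6 → Compliance License required.
(g) revenue $1,275,000 ≤ $2,850,000 → Standard License not required.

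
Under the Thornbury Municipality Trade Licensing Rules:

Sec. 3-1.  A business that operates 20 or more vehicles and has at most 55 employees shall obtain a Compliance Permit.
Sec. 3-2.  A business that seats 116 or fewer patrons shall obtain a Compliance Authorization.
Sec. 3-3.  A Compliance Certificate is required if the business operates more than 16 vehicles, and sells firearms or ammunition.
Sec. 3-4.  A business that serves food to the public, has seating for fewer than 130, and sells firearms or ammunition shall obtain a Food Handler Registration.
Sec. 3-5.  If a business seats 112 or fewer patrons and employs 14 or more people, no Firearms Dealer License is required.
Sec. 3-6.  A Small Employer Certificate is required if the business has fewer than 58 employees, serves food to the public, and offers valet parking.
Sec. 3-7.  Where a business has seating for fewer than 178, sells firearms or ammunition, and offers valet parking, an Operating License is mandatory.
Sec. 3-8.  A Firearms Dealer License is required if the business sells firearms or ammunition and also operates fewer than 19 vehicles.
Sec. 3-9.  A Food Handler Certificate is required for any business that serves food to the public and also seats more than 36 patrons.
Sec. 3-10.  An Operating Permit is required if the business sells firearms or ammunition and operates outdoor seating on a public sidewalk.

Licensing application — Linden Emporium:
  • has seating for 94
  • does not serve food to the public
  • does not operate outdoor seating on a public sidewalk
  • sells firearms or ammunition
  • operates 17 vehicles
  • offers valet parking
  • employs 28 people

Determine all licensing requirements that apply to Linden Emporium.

Compliance Authorization, Compliance Certificate, Operating License

Sec. 3-1. vehicles 17 < 20; employees 28 ≤ 55 → Compliance Permit not required.
Sec. 3-2. seating 94 ≤ 116 → Compliance Authorization required.
Sec. 3-3. vehicles 17 > 16; sells firearms or ammunition → Compliance Certificate required.
Sec. 3-4. does not serve food to the public; seating 94 < 130; sells firearms or ammunition → Food Handler Registration not required.
Sec. 3-5. seating 94 ≤ 112; employees 28 ≥ 14 → exempt from Firearms Dealer License.
Sec. 3-6. employees 28 < 58; does not serve food to the public; offers valet parking → Small Employer Certificate not required.
Sec. 3-7. seating 94 < 178; sells firearms or ammunition; offers valet parking → Operating License required.
Sec. 3-8. sells firearms or ammunition; vehicles 17 < 19 → Firearms Dealer License required.
Sec. 3-9. does not serve food to the public; seating 94 > 36 → Food Handler Certificate not required.
Sec. 3-10. sells firearms or ammunition; does not operate outdoor seating on a public sidewalk → Operating Permit not required.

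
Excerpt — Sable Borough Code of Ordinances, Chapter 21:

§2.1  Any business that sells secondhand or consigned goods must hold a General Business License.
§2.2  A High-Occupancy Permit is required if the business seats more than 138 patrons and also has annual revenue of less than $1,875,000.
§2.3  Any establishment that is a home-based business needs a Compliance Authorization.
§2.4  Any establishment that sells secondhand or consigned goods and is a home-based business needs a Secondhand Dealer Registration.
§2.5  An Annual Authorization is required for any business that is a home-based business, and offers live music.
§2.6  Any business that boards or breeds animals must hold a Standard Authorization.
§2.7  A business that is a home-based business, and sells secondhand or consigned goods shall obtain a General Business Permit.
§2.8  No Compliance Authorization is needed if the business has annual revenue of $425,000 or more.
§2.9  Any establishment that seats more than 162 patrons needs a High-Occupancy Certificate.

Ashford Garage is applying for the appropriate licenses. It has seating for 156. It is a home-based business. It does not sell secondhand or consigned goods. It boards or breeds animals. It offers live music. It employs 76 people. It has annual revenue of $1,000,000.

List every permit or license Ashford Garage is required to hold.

Annual Authorization, High-Occupancy Permit, Standard Authorization

§2.1 does not sell secondhand or consigned goods → General Business License not required.
§2.2 seating 156 > 138; revenue $1,000,000 < $1,875,000 → High-Occupancy Permit required.
§2.3 is a home-based business → Compliance Authorization required.
§2.4 does not sell secondhand or consigned goods; is a home-based business → Secondhand Dealer Registration not required.
§2.5 is a home-based business; offers live music → Annual Authorization required.
§2.6 boards or breeds animals → Standard Authorization required.
§2.7 is a home-based business; does not sell secondhand or consigned goods → General Business Permit not required.
§2.8 revenue $1,000,000 ≥ $425,000 → exempt from Compliance Authorization.
§2.9 seating 156 ≤ 162 → High-Occupancy Certificate not required.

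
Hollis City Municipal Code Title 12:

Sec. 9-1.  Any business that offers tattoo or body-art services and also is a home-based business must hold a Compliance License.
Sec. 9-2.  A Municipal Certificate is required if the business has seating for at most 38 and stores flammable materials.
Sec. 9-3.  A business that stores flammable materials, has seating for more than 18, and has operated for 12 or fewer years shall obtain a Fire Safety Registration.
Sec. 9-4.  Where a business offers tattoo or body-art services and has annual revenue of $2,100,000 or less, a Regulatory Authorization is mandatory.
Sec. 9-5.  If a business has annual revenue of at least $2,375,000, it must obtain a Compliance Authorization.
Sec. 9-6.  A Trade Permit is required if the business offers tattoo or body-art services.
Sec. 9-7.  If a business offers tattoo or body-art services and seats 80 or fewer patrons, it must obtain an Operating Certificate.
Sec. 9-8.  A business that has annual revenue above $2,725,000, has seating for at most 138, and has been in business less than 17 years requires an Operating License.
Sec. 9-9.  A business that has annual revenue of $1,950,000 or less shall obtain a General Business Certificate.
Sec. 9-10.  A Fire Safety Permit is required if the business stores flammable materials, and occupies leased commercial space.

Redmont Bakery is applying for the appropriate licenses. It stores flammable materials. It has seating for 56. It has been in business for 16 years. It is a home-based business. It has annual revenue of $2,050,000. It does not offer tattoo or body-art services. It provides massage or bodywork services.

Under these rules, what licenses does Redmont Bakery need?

None

Sec. 9-1. does not offer tattoo or body-art services; is a home-based business → Compliance License not required.
Sec. 9-2. seating 56 > 38; stores flammable materials → Municipal Certificate not required.
Sec. 9-3. stores flammable materials; seating 56 > 18; years in business 16 > 12 → Fire Safety Registration not required.
Sec. 9-4. does not offer tattoo or body-art services; revenue $2,050,000 ≤ $2,100,000 → Regulatory Authorization not required.
Sec. 9-5. revenue $2,050,000 < $2,375,000 → Compliance Authorization not required.
Sec. 9-6. does not offer tattoo or body-art services → Trade Permit not required.
Sec. 9-7. does not offer tattoo or body-art services; seating 56 ≤ 80 → Operating Certificate not required.
Sec. 9-8. revenue $2,050,000 ≤ $2,725,000; seating 56 ≤ 138; years in business 16 < 17 → Operating License not required.
Sec. 9-9. revenue $2,050,000 > $1,950,000 → General Business Certificate not required.
Sec. 9-10. stores flammable materials; is a home-based business (not: occupies leased commercial space) → Fire Safety Permit not required.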